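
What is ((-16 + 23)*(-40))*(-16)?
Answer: 4480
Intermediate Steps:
((-16 + 23)*(-40))*(-16) = (7*(-40))*(-16) = -280*(-16) = 4480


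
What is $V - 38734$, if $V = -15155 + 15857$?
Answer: $-38032$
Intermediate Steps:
$V = 702$
$V - 38734 = 702 - 38734 = -38032$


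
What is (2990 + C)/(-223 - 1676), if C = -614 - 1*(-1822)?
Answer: -4198/1899 ≈ -2.2106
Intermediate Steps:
C = 1208 (C = -614 + 1822 = 1208)
(2990 + C)/(-223 - 1676) = (2990 + 1208)/(-223 - 1676) = 4198/(-1899) = 4198*(-1/1899) = -4198/1899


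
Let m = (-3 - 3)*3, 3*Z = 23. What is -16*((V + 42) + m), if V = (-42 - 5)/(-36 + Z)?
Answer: -34896/85 ≈ -410.54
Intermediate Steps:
Z = 23/3 (Z = (⅓)*23 = 23/3 ≈ 7.6667)
m = -18 (m = -6*3 = -18)
V = 141/85 (V = (-42 - 5)/(-36 + 23/3) = -47/(-85/3) = -47*(-3/85) = 141/85 ≈ 1.6588)
-16*((V + 42) + m) = -16*((141/85 + 42) - 18) = -16*(3711/85 - 18) = -16*2181/85 = -1*34896/85 = -34896/85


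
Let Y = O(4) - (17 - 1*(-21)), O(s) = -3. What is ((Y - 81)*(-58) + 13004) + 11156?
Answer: 31236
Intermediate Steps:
Y = -41 (Y = -3 - (17 - 1*(-21)) = -3 - (17 + 21) = -3 - 1*38 = -3 - 38 = -41)
((Y - 81)*(-58) + 13004) + 11156 = ((-41 - 81)*(-58) + 13004) + 11156 = (-122*(-58) + 13004) + 11156 = (7076 + 13004) + 11156 = 20080 + 11156 = 31236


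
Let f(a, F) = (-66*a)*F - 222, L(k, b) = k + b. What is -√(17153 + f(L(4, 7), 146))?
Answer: -I*√89065 ≈ -298.44*I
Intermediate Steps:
L(k, b) = b + k
f(a, F) = -222 - 66*F*a (f(a, F) = -66*F*a - 222 = -222 - 66*F*a)
-√(17153 + f(L(4, 7), 146)) = -√(17153 + (-222 - 66*146*(7 + 4))) = -√(17153 + (-222 - 66*146*11)) = -√(17153 + (-222 - 105996)) = -√(17153 - 106218) = -√(-89065) = -I*√89065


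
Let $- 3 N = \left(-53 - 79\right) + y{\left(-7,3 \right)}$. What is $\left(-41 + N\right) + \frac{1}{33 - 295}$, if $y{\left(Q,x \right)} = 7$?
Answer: $\frac{521}{786} \approx 0.66285$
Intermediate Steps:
$N = \frac{125}{3}$ ($N = - \frac{\left(-53 - 79\right) + 7}{3} = - \frac{-132 + 7}{3} = \left(- \frac{1}{3}\right) \left(-125\right) = \frac{125}{3} \approx 41.667$)
$\left(-41 + N\right) + \frac{1}{33 - 295} = \left(-41 + \frac{125}{3}\right) + \frac{1}{33 - 295} = \frac{2}{3} + \frac{1}{-262} = \frac{2}{3} - \frac{1}{262} = \frac{521}{786}$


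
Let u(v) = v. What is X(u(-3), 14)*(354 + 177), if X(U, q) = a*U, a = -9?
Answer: 14337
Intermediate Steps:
X(U, q) = -9*U
X(u(-3), 14)*(354 + 177) = (-9*(-3))*(354 + 177) = 27*531 = 14337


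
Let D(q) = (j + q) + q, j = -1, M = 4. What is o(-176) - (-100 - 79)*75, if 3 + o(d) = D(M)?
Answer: 13429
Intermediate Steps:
D(q) = -1 + 2*q (D(q) = (-1 + q) + q = -1 + 2*q)
o(d) = 4 (o(d) = -3 + (-1 + 2*4) = -3 + (-1 + 8) = -3 + 7 = 4)
o(-176) - (-100 - 79)*75 = 4 - (-100 - 79)*75 = 4 - (-179)*75 = 4 - 1*(-13425) = 4 + 13425 = 13429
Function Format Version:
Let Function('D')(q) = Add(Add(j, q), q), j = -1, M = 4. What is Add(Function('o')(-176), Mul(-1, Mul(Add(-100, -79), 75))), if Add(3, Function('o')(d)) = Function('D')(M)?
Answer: 13429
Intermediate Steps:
Function('D')(q) = Add(-1, Mul(2, q)) (Function('D')(q) = Add(Add(-1, q), q) = Add(-1, Mul(2, q)))
Function('o')(d) = 4 (Function('o')(d) = Add(-3, Add(-1, Mul(2, 4))) = Add(-3, Add(-1, 8)) = Add(-3, 7) = 4)
Add(Function('o')(-176), Mul(-1, Mul(Add(-100, -79), 75))) = Add(4, Mul(-1, Mul(Add(-100, -79), 75))) = Add(4, Mul(-1, Mul(-179, 75))) = Add(4, Mul(-1, -13425)) = Add(4, 13425) = 13429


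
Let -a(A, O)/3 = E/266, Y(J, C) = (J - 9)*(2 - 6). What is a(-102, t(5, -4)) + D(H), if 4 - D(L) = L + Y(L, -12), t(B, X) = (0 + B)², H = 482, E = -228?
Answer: 9916/7 ≈ 1416.6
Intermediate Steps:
Y(J, C) = 36 - 4*J (Y(J, C) = (-9 + J)*(-4) = 36 - 4*J)
t(B, X) = B²
a(A, O) = 18/7 (a(A, O) = -(-684)/266 = -3*(-6/7) = 18/7)
D(L) = -32 + 3*L (D(L) = 4 - (L + (36 - 4*L)) = 4 - (36 - 3*L) = 4 + (-36 + 3*L) = -32 + 3*L)
a(-102, t(5, -4)) + D(H) = 18/7 + (-32 + 3*482) = 18/7 + (-32 + 1446) = 18/7 + 1414 = 9916/7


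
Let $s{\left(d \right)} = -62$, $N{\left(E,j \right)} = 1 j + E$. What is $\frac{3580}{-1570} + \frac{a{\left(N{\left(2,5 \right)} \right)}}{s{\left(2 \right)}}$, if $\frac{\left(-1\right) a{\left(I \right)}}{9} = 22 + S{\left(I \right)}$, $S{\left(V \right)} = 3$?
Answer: $\frac{13129}{9734} \approx 1.3488$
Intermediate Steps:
$N{\left(E,j \right)} = E + j$ ($N{\left(E,j \right)} = j + E = E + j$)
$a{\left(I \right)} = -225$ ($a{\left(I \right)} = - 9 \left(22 + 3\right) = \left(-9\right) 25 = -225$)
$\frac{3580}{-1570} + \frac{a{\left(N{\left(2,5 \right)} \right)}}{s{\left(2 \right)}} = \frac{3580}{-1570} - \frac{225}{-62} = 3580 \left(- \frac{1}{1570}\right) - - \frac{225}{62} = - \frac{358}{157} + \frac{225}{62} = \frac{13129}{9734}$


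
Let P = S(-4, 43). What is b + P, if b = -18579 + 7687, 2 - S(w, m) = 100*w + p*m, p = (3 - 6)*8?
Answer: -9458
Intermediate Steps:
p = -24 (p = -3*8 = -24)
S(w, m) = 2 - 100*w + 24*m (S(w, m) = 2 - (100*w - 24*m) = 2 - (-24*m + 100*w) = 2 + (-100*w + 24*m) = 2 - 100*w + 24*m)
b = -10892
P = 1434 (P = 2 - 100*(-4) + 24*43 = 2 + 400 + 1032 = 1434)
b + P = -10892 + 1434 = -9458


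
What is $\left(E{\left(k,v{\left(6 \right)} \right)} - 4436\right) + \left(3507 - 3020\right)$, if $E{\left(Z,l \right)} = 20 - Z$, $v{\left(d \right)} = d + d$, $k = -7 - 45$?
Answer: $-3877$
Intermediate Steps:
$k = -52$
$v{\left(d \right)} = 2 d$
$\left(E{\left(k,v{\left(6 \right)} \right)} - 4436\right) + \left(3507 - 3020\right) = \left(\left(20 - -52\right) - 4436\right) + \left(3507 - 3020\right) = \left(\left(20 + 52\right) - 4436\right) + 487 = \left(72 - 4436\right) + 487 = -4364 + 487 = -3877$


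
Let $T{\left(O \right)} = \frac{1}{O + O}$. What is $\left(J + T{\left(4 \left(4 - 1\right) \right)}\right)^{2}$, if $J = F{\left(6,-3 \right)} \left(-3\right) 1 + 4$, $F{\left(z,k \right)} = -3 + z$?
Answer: $\frac{14161}{576} \approx 24.585$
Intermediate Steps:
$T{\left(O \right)} = \frac{1}{2 O}$
$J = -5$ ($J = \left(-3 + 6\right) \left(-3\right) 1 + 4 = 3 \left(-3\right) 1 + 4 = \left(-9\right) 1 + 4 = -9 + 4 = -5$)
$\left(J + T{\left(4 \left(4 - 1\right) \right)}\right)^{2} = \left(-5 + \frac{1}{2 \cdot 4 \left(4 - 1\right)}\right)^{2} = \left(-5 + \frac{1}{2 \cdot 4 \cdot 3}\right)^{2} = \left(-5 + \frac{1}{2 \cdot 12}\right)^{2} = \left(-5 + \frac{1}{2} \cdot \frac{1}{12}\right)^{2} = \left(-5 + \frac{1}{24}\right)^{2} = \left(- \frac{119}{24}\right)^{2} = \frac{14161}{576}$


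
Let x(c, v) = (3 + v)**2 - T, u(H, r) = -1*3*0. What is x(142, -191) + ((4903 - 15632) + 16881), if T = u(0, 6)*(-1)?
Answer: 41496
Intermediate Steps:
u(H, r) = 0 (u(H, r) = -3*0 = 0)
T = 0 (T = 0*(-1) = 0)
x(c, v) = (3 + v)**2 (x(c, v) = (3 + v)**2 - 1*0 = (3 + v)**2 + 0 = (3 + v)**2)
x(142, -191) + ((4903 - 15632) + 16881) = (3 - 191)**2 + ((4903 - 15632) + 16881) = (-188)**2 + (-10729 + 16881) = 35344 + 6152 = 41496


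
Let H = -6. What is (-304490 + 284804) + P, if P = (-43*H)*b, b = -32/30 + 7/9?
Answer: -296408/15 ≈ -19761.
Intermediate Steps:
b = -13/45 (b = -32*1/30 + 7*(1/9) = -16/15 + 7/9 = -13/45 ≈ -0.28889)
P = -1118/15 (P = -43*(-6)*(-13/45) = 258*(-13/45) = -1118/15 ≈ -74.533)
(-304490 + 284804) + P = (-304490 + 284804) - 1118/15 = -19686 - 1118/15 = -296408/15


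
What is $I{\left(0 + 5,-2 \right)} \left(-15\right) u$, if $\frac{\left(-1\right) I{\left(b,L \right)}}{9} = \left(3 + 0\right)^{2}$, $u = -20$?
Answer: $-24300$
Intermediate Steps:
$I{\left(b,L \right)} = -81$ ($I{\left(b,L \right)} = - 9 \left(3 + 0\right)^{2} = - 9 \cdot 3^{2} = \left(-9\right) 9 = -81$)
$I{\left(0 + 5,-2 \right)} \left(-15\right) u = \left(-81\right) \left(-15\right) \left(-20\right) = 1215 \left(-20\right) = -24300$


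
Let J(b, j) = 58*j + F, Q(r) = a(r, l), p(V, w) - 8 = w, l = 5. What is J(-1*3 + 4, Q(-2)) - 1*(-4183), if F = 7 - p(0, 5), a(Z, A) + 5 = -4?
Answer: 3655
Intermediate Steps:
a(Z, A) = -9 (a(Z, A) = -5 - 4 = -9)
p(V, w) = 8 + w
Q(r) = -9
F = -6 (F = 7 - (8 + 5) = 7 - 1*13 = 7 - 13 = -6)
J(b, j) = -6 + 58*j (J(b, j) = 58*j - 6 = -6 + 58*j)
J(-1*3 + 4, Q(-2)) - 1*(-4183) = (-6 + 58*(-9)) - 1*(-4183) = (-6 - 522) + 4183 = -528 + 4183 = 3655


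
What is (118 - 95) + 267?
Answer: 290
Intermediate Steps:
(118 - 95) + 267 = 23 + 267 = 290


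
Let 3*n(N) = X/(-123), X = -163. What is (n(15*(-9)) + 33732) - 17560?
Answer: 5967631/369 ≈ 16172.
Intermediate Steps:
n(N) = 163/369 (n(N) = (-163/(-123))/3 = (-163*(-1/123))/3 = (1/3)*(163/123) = 163/369)
(n(15*(-9)) + 33732) - 17560 = (163/369 + 33732) - 17560 = 12447271/369 - 17560 = 5967631/369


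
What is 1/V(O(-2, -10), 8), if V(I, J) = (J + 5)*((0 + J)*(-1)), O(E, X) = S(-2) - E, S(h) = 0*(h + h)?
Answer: -1/104 ≈ -0.0096154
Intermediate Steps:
S(h) = 0 (S(h) = 0*(2*h) = 0)
O(E, X) = -E (O(E, X) = 0 - E = -E)
V(I, J) = -J*(5 + J) (V(I, J) = (5 + J)*(J*(-1)) = (5 + J)*(-J) = -J*(5 + J))
1/V(O(-2, -10), 8) = 1/(-1*8*(5 + 8)) = 1/(-1*8*13) = 1/(-104) = -1/104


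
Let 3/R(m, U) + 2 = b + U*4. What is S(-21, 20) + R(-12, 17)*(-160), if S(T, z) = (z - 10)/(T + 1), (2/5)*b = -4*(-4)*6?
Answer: -211/102 ≈ -2.0686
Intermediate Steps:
b = 240 (b = 5*(-4*(-4)*6)/2 = 5*(16*6)/2 = (5/2)*96 = 240)
R(m, U) = 3/(238 + 4*U) (R(m, U) = 3/(-2 + (240 + U*4)) = 3/(-2 + (240 + 4*U)) = 3/(238 + 4*U))
S(T, z) = (-10 + z)/(1 + T)
S(-21, 20) + R(-12, 17)*(-160) = (-10 + 20)/(1 - 21) + (3/(2*(119 + 2*17)))*(-160) = 10/(-20) + (3/(2*(119 + 34)))*(-160) = -1/20*10 + ((3/2)/153)*(-160) = -1/2 + ((3/2)*(1/153))*(-160) = -1/2 + (1/102)*(-160) = -1/2 - 80/51 = -211/102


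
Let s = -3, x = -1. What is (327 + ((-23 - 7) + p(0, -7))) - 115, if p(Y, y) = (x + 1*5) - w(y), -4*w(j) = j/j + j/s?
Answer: 1121/6 ≈ 186.83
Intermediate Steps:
w(j) = -¼ + j/12 (w(j) = -(j/j + j/(-3))/4 = -(1 + j*(-⅓))/4 = -(1 - j/3)/4 = -¼ + j/12)
p(Y, y) = 17/4 - y/12 (p(Y, y) = (-1 + 1*5) - (-¼ + y/12) = (-1 + 5) + (¼ - y/12) = 4 + (¼ - y/12) = 17/4 - y/12)
(327 + ((-23 - 7) + p(0, -7))) - 115 = (327 + ((-23 - 7) + (17/4 - 1/12*(-7)))) - 115 = (327 + (-30 + (17/4 + 7/12))) - 115 = (327 + (-30 + 29/6)) - 115 = (327 - 151/6) - 115 = 1811/6 - 115 = 1121/6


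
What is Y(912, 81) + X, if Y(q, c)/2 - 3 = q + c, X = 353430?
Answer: 355422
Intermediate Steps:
Y(q, c) = 6 + 2*c + 2*q (Y(q, c) = 6 + 2*(q + c) = 6 + 2*(c + q) = 6 + (2*c + 2*q) = 6 + 2*c + 2*q)
Y(912, 81) + X = (6 + 2*81 + 2*912) + 353430 = (6 + 162 + 1824) + 353430 = 1992 + 353430 = 355422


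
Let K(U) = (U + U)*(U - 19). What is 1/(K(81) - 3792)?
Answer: 1/6252 ≈ 0.00015995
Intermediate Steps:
K(U) = 2*U*(-19 + U) (K(U) = (2*U)*(-19 + U) = 2*U*(-19 + U))
1/(K(81) - 3792) = 1/(2*81*(-19 + 81) - 3792) = 1/(2*81*62 - 3792) = 1/(10044 - 3792) = 1/6252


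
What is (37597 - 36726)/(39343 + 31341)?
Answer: 871/70684 ≈ 0.012322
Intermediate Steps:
(37597 - 36726)/(39343 + 31341) = 871/70684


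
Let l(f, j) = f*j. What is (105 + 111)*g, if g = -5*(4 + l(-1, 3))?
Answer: -1080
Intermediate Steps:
g = -5 (g = -5*(4 - 1*3) = -5*(4 - 3) = -5*1 = -5)
(105 + 111)*g = (105 + 111)*(-5) = 216*(-5) = -1080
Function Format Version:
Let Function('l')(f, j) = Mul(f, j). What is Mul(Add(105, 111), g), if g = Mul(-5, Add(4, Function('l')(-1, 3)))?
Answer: -1080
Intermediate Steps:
g = -5 (g = Mul(-5, Add(4, Mul(-1, 3))) = Mul(-5, Add(4, -3)) = Mul(-5, 1) = -5)
Mul(Add(105, 111), g) = Mul(Add(105, 111), -5) = Mul(216, -5) = -1080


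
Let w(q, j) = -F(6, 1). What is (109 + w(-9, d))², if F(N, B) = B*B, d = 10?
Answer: 11664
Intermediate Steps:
F(N, B) = B²
w(q, j) = -1 (w(q, j) = -1*1² = -1*1 = -1)
(109 + w(-9, d))² = (109 - 1)² = 108² = 11664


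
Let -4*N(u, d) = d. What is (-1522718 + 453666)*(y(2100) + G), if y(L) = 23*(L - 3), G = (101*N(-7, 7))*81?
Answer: -36256096791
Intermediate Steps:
N(u, d) = -d/4
G = -57267/4 (G = (101*(-¼*7))*81 = (101*(-7/4))*81 = -707/4*81 = -57267/4 ≈ -14317.)
y(L) = -69 + 23*L (y(L) = 23*(-3 + L) = -69 + 23*L)
(-1522718 + 453666)*(y(2100) + G) = (-1522718 + 453666)*((-69 + 23*2100) - 57267/4) = -1069052*((-69 + 48300) - 57267/4) = -1069052*(48231 - 57267/4) = -1069052*135657/4 = -36256096791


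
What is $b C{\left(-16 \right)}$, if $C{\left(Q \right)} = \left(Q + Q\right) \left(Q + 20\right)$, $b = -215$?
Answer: $27520$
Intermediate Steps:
$C{\left(Q \right)} = 2 Q \left(20 + Q\right)$
$b C{\left(-16 \right)} = - 215 \cdot 2 \left(-16\right) \left(20 - 16\right) = - 215 \cdot 2 \left(-16\right) 4 = \left(-215\right) \left(-128\right) = 27520$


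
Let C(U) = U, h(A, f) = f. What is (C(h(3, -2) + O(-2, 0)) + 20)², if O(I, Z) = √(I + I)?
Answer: 320 + 72*I ≈ 320.0 + 72.0*I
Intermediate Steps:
O(I, Z) = √2*√I (O(I, Z) = √(2*I) = √2*√I)
(C(h(3, -2) + O(-2, 0)) + 20)² = ((-2 + √2*√(-2)) + 20)² = ((-2 + √2*(I*√2)) + 20)² = ((-2 + 2*I) + 20)² = (18 + 2*I)²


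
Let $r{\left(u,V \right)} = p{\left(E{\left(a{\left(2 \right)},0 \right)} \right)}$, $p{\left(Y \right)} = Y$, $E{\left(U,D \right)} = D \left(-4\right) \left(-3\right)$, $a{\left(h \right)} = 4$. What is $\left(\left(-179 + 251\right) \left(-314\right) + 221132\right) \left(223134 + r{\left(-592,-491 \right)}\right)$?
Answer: $44297454216$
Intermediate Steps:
$E{\left(U,D \right)} = 12 D$ ($E{\left(U,D \right)} = - 4 D \left(-3\right) = 12 D$)
$r{\left(u,V \right)} = 0$ ($r{\left(u,V \right)} = 12 \cdot 0 = 0$)
$\left(\left(-179 + 251\right) \left(-314\right) + 221132\right) \left(223134 + r{\left(-592,-491 \right)}\right) = \left(\left(-179 + 251\right) \left(-314\right) + 221132\right) \left(223134 + 0\right) = \left(72 \left(-314\right) + 221132\right) 223134 = \left(-22608 + 221132\right) 223134 = 198524 \cdot 223134 = 44297454216$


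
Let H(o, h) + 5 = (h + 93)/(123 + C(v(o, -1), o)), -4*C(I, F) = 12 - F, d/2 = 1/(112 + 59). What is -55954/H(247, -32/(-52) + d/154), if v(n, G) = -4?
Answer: 6962989451418/558109577 ≈ 12476.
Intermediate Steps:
d = 2/171 (d = 2/(112 + 59) = 2/171 ≈ 0.011696)
C(I, F) = -3 + F/4 (C(I, F) = -(12 - F)/4 = -3 + F/4)
H(o, h) = -5 + (93 + h)/(120 + o/4) (H(o, h) = -5 + (h + 93)/(123 + (-3 + o/4)) = -5 + (93 + h)/(120 + o/4))
-55954/H(247, -32/(-52) + d/154) = -55954*(480 + 247)/(-2028 - 5*247 + 4*(-32/(-52) + (2/171)/154)) = -55954*727/(-2028 - 1235 + 4*(-32*(-1/52) + (2/171)*(1/154))) = -55954*727/(-2028 - 1235 + 4*(8/13 + 1/13167)) = -55954*727/(-2028 - 1235 + 4*(105349/171171)) = -55954*727/(-2028 - 1235 + 421396/171171) = -55954/((1/727)*(-558109577/171171)) = -55954/(-558109577/124441317) = -55954*(-124441317/558109577) = 6962989451418/558109577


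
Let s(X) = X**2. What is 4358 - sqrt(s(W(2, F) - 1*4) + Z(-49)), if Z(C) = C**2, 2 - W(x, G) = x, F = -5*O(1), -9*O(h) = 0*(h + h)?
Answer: 4358 - sqrt(2417) ≈ 4308.8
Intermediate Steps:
O(h) = 0 (O(h) = -0*(h + h) = -0*2*h = -1/9*0 = 0)
F = 0 (F = -5*0 = 0)
W(x, G) = 2 - x
4358 - sqrt(s(W(2, F) - 1*4) + Z(-49)) = 4358 - sqrt(((2 - 1*2) - 1*4)**2 + (-49)**2) = 4358 - sqrt(((2 - 2) - 4)**2 + 2401) = 4358 - sqrt((0 - 4)**2 + 2401) = 4358 - sqrt((-4)**2 + 2401) = 4358 - sqrt(16 + 2401) = 4358 - sqrt(2417)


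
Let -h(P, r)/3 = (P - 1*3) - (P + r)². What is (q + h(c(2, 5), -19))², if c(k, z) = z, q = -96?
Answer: 236196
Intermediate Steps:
h(P, r) = 9 - 3*P + 3*(P + r)² (h(P, r) = -3*((P - 1*3) - (P + r)²) = -3*((P - 3) - (P + r)²) = -3*((-3 + P) - (P + r)²) = -3*(-3 + P - (P + r)²) = 9 - 3*P + 3*(P + r)²)
(q + h(c(2, 5), -19))² = (-96 + (9 - 3*5 + 3*(5 - 19)²))² = (-96 + (9 - 15 + 3*(-14)²))² = (-96 + (9 - 15 + 3*196))² = (-96 + (9 - 15 + 588))² = (-96 + 582)² = 486² = 236196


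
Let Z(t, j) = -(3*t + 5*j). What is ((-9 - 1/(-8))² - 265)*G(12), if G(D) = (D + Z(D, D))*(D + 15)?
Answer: 6758073/16 ≈ 4.2238e+5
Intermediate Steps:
Z(t, j) = -5*j - 3*t
G(D) = -7*D*(15 + D) (G(D) = (D + (-5*D - 3*D))*(D + 15) = (D - 8*D)*(15 + D) = (-7*D)*(15 + D) = -7*D*(15 + D))
((-9 - 1/(-8))² - 265)*G(12) = ((-9 - 1/(-8))² - 265)*(7*12*(-15 - 1*12)) = ((-9 - 1*(-⅛))² - 265)*(7*12*(-15 - 12)) = ((-9 + ⅛)² - 265)*(7*12*(-27)) = ((-71/8)² - 265)*(-2268) = (5041/64 - 265)*(-2268) = -11919/64*(-2268) = 6758073/16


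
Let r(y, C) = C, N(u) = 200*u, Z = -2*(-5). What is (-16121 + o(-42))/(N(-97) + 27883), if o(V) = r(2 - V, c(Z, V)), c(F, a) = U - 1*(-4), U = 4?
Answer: -16113/8483 ≈ -1.8994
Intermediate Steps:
Z = 10
c(F, a) = 8 (c(F, a) = 4 - 1*(-4) = 4 + 4 = 8)
o(V) = 8
(-16121 + o(-42))/(N(-97) + 27883) = (-16121 + 8)/(200*(-97) + 27883) = -16113/(-19400 + 27883) = -16113/8483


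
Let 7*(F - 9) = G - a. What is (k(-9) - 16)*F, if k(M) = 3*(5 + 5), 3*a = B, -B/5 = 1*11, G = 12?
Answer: 560/3 ≈ 186.67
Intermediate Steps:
B = -55 (B = -5*11 = -55)
a = -55/3 (a = (⅓)*(-55) = -55/3 ≈ -18.333)
k(M) = 30 (k(M) = 3*10 = 30)
F = 40/3 (F = 9 + (12 - 1*(-55/3))/7 = 9 + (12 + 55/3)/7 = 9 + (⅐)*(91/3) = 9 + 13/3 = 40/3 ≈ 13.333)
(k(-9) - 16)*F = (30 - 16)*(40/3) = 14*(40/3) = 560/3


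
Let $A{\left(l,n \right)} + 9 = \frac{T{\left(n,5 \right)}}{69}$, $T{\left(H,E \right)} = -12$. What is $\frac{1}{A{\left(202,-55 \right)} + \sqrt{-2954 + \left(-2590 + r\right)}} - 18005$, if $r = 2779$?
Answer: $- \frac{27137248883}{1507206} - \frac{529 i \sqrt{2765}}{1507206} \approx -18005.0 - 0.018456 i$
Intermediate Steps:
$A{\left(l,n \right)} = - \frac{211}{23}$ ($A{\left(l,n \right)} = -9 - \frac{12}{69} = -9 - \frac{4}{23} = - \frac{211}{23}$)
$\frac{1}{A{\left(202,-55 \right)} + \sqrt{-2954 + \left(-2590 + r\right)}} - 18005 = \frac{1}{- \frac{211}{23} + \sqrt{-2954 + \left(-2590 + 2779\right)}} - 18005 = \frac{1}{- \frac{211}{23} + \sqrt{-2954 + 189}} - 18005 = \frac{1}{- \frac{211}{23} + \sqrt{-2765}} - 18005 = \frac{1}{- \frac{211}{23} + i \sqrt{2765}} - 18005 = -18005 + \frac{1}{- \frac{211}{23} + i \sqrt{2765}}$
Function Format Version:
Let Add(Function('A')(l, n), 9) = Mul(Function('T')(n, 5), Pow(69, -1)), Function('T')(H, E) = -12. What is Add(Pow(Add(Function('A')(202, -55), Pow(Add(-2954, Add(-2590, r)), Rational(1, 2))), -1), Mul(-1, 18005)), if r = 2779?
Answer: Add(Rational(-27137248883, 1507206), Mul(Rational(-529, 1507206), I, Pow(2765, Rational(1, 2)))) ≈ Add(-18005., Mul(-0.018456, I))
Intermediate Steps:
Function('A')(l, n) = Rational(-211, 23) (Function('A')(l, n) = Add(-9, Mul(-12, Pow(69, -1))) = Add(-9, Mul(-12, Rational(1, 69))) = Add(-9, Rational(-4, 23)) = Rational(-211, 23))
Add(Pow(Add(Function('A')(202, -55), Pow(Add(-2954, Add(-2590, r)), Rational(1, 2))), -1), Mul(-1, 18005)) = Add(Pow(Add(Rational(-211, 23), Pow(Add(-2954, Add(-2590, 2779)), Rational(1, 2))), -1), Mul(-1, 18005)) = Add(Pow(Add(Rational(-211, 23), Pow(Add(-2954, 189), Rational(1, 2))), -1), -18005) = Add(Pow(Add(Rational(-211, 23), Pow(-2765, Rational(1, 2))), -1), -18005) = Add(Pow(Add(Rational(-211, 23), Mul(I, Pow(2765, Rational(1, 2)))), -1), -18005) = Add(-18005, Pow(Add(Rational(-211, 23), Mul(I, Pow(2765, Rational(1, 2)))), -1))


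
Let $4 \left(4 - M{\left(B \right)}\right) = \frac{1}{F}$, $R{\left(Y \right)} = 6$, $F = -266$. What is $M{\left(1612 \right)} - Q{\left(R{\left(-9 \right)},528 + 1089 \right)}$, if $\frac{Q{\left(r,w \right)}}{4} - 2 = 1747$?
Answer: $- \frac{7439487}{1064} \approx -6992.0$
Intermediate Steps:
$Q{\left(r,w \right)} = 6996$ ($Q{\left(r,w \right)} = 8 + 4 \cdot 1747 = 8 + 6988 = 6996$)
$M{\left(B \right)} = \frac{4257}{1064}$ ($M{\left(B \right)} = 4 - \frac{1}{4 \left(-266\right)} = 4 - - \frac{1}{1064} = 4 + \frac{1}{1064} = \frac{4257}{1064}$)
$M{\left(1612 \right)} - Q{\left(R{\left(-9 \right)},528 + 1089 \right)} = \frac{4257}{1064} - 6996 = - \frac{7439487}{1064}$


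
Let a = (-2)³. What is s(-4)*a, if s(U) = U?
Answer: 32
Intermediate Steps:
a = -8
s(-4)*a = -4*(-8) = 32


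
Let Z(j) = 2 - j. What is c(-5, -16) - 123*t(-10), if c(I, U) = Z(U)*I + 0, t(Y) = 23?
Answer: -2919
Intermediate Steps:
c(I, U) = I*(2 - U) (c(I, U) = (2 - U)*I + 0 = I*(2 - U) + 0 = I*(2 - U))
c(-5, -16) - 123*t(-10) = -5*(2 - 1*(-16)) - 123*23 = -5*(2 + 16) - 2829 = -5*18 - 2829 = -90 - 2829 = -2919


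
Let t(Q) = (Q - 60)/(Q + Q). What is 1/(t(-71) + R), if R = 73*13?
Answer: 142/134889 ≈ 0.0010527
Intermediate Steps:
R = 949
t(Q) = (-60 + Q)/(2*Q) (t(Q) = (-60 + Q)/((2*Q)) = (-60 + Q)*(1/(2*Q)) = (-60 + Q)/(2*Q))
1/(t(-71) + R) = 1/((½)*(-60 - 71)/(-71) + 949) = 1/((½)*(-1/71)*(-131) + 949) = 1/(131/142 + 949) = 1/(134889/142) = 142/134889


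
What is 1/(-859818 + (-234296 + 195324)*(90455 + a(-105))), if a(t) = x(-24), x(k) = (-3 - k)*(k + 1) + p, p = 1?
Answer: -1/3507287574 ≈ -2.8512e-10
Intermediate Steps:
x(k) = 1 + (1 + k)*(-3 - k) (x(k) = (-3 - k)*(k + 1) + 1 = (-3 - k)*(1 + k) + 1 = (1 + k)*(-3 - k) + 1 = 1 + (1 + k)*(-3 - k))
a(t) = -482 (a(t) = -2 - 1*(-24)**2 - 4*(-24) = -2 - 1*576 + 96 = -2 - 576 + 96 = -482)
1/(-859818 + (-234296 + 195324)*(90455 + a(-105))) = 1/(-859818 + (-234296 + 195324)*(90455 - 482)) = 1/(-859818 - 38972*89973) = 1/(-859818 - 3506427756) = 1/(-3507287574) = -1/3507287574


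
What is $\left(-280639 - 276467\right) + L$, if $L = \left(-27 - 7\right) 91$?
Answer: $-560200$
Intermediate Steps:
$L = -3094$ ($L = \left(-34\right) 91 = -3094$)
$\left(-280639 - 276467\right) + L = \left(-280639 - 276467\right) - 3094 = -557106 - 3094 = -560200$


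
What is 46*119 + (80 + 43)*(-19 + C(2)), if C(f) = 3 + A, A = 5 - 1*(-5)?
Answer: 4736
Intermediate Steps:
A = 10 (A = 5 + 5 = 10)
C(f) = 13 (C(f) = 3 + 10 = 13)
46*119 + (80 + 43)*(-19 + C(2)) = 46*119 + (80 + 43)*(-19 + 13) = 5474 + 123*(-6) = 5474 - 738 = 4736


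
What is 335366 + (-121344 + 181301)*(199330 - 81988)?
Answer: 7035809660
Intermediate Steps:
335366 + (-121344 + 181301)*(199330 - 81988) = 335366 + 59957*117342 = 335366 + 7035474294 = 7035809660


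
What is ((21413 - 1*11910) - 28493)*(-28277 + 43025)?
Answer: -280064520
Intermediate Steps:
((21413 - 1*11910) - 28493)*(-28277 + 43025) = ((21413 - 11910) - 28493)*14748 = (9503 - 28493)*14748 = -18990*14748 = -280064520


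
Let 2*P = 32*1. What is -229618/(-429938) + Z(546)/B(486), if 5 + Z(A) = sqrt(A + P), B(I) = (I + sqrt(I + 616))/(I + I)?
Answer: -240378636097/25268961043 - 972*sqrt(154831)/117547 + 2430*sqrt(1102)/117547 + 236196*sqrt(562)/117547 ≈ 35.555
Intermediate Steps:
P = 16 (P = (32*1)/2 = (1/2)*32 = 16)
B(I) = (I + sqrt(616 + I))/(2*I) (B(I) = (I + sqrt(616 + I))/((2*I)) = (I + sqrt(616 + I))*(1/(2*I)) = (I + sqrt(616 + I))/(2*I))
Z(A) = -5 + sqrt(16 + A) (Z(A) = -5 + sqrt(A + 16) = -5 + sqrt(16 + A))
-229618/(-429938) + Z(546)/B(486) = -229618/(-429938) + (-5 + sqrt(16 + 546))/(((1/2)*(486 + sqrt(616 + 486))/486)) = -229618*(-1/429938) + (-5 + sqrt(562))/(((1/2)*(1/486)*(486 + sqrt(1102)))) = 114809/214969 + (-5 + sqrt(562))/(1/2 + sqrt(1102)/972)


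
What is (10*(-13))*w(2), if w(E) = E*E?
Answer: -520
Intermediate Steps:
w(E) = E**2
(10*(-13))*w(2) = (10*(-13))*2**2 = -130*4 = -520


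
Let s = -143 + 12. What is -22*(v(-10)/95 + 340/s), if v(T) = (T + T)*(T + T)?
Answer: -88440/2489 ≈ -35.532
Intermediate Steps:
v(T) = 4*T² (v(T) = (2*T)*(2*T) = 4*T²)
s = -131
-22*(v(-10)/95 + 340/s) = -22*((4*(-10)²)/95 + 340/(-131)) = -22*((4*100)*(1/95) + 340*(-1/131)) = -22*(400*(1/95) - 340/131) = -22*(80/19 - 340/131) = -22*4020/2489 = -88440/2489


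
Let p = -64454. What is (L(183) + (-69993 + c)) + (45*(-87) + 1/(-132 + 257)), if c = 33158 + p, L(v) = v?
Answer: -13127624/125 ≈ -1.0502e+5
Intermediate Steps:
c = -31296 (c = 33158 - 64454 = -31296)
(L(183) + (-69993 + c)) + (45*(-87) + 1/(-132 + 257)) = (183 + (-69993 - 31296)) + (45*(-87) + 1/(-132 + 257)) = (183 - 101289) + (-3915 + 1/125) = -101106 + (-3915 + 1/125) = -101106 - 489374/125 = -13127624/125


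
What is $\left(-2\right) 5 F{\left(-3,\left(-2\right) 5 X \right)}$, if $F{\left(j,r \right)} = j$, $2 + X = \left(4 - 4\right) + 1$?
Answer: $30$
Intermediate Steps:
$X = -1$ ($X = -2 + \left(\left(4 - 4\right) + 1\right) = -2 + \left(0 + 1\right) = -2 + 1 = -1$)
$\left(-2\right) 5 F{\left(-3,\left(-2\right) 5 X \right)} = \left(-2\right) 5 \left(-3\right) = \left(-10\right) \left(-3\right) = 30$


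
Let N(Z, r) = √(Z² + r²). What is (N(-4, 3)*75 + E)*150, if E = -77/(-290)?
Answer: 1632405/29 ≈ 56290.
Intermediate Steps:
E = 77/290 (E = -77*(-1/290) = 77/290 ≈ 0.26552)
(N(-4, 3)*75 + E)*150 = (√((-4)² + 3²)*75 + 77/290)*150 = (√(16 + 9)*75 + 77/290)*150 = (√25*75 + 77/290)*150 = (5*75 + 77/290)*150 = (375 + 77/290)*150 = (108827/290)*150 = 1632405/29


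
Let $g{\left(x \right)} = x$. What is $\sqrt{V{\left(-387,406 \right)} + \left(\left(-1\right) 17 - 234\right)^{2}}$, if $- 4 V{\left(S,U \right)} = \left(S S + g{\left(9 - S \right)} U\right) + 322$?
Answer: $\frac{i \sqrt{58863}}{2} \approx 121.31 i$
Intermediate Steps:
$V{\left(S,U \right)} = - \frac{161}{2} - \frac{S^{2}}{4} - \frac{U \left(9 - S\right)}{4}$ ($V{\left(S,U \right)} = - \frac{\left(S S + \left(9 - S\right) U\right) + 322}{4} = - \frac{\left(S^{2} + U \left(9 - S\right)\right) + 322}{4} = - \frac{322 + S^{2} + U \left(9 - S\right)}{4} = - \frac{161}{2} - \frac{S^{2}}{4} - \frac{U \left(9 - S\right)}{4}$)
$\sqrt{V{\left(-387,406 \right)} + \left(\left(-1\right) 17 - 234\right)^{2}} = \sqrt{\left(- \frac{161}{2} - \frac{\left(-387\right)^{2}}{4} + \frac{1}{4} \cdot 406 \left(-9 - 387\right)\right) + \left(\left(-1\right) 17 - 234\right)^{2}} = \sqrt{\left(- \frac{161}{2} - \frac{149769}{4} + \frac{1}{4} \cdot 406 \left(-396\right)\right) + \left(-17 - 234\right)^{2}} = \sqrt{\left(- \frac{161}{2} - \frac{149769}{4} - 40194\right) + \left(-251\right)^{2}} = \sqrt{- \frac{310867}{4} + 63001} = \sqrt{- \frac{58863}{4}} = \frac{i \sqrt{58863}}{2}$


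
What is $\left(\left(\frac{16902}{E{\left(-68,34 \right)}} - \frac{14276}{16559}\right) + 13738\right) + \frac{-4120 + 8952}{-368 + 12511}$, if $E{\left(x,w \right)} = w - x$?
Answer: $\frac{47525324910671}{3418290929} \approx 13903.0$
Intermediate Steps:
$\left(\left(\frac{16902}{E{\left(-68,34 \right)}} - \frac{14276}{16559}\right) + 13738\right) + \frac{-4120 + 8952}{-368 + 12511} = \left(\left(\frac{16902}{34 - -68} - \frac{14276}{16559}\right) + 13738\right) + \frac{-4120 + 8952}{-368 + 12511} = \left(\left(\frac{16902}{34 + 68} - \frac{14276}{16559}\right) + 13738\right) + \frac{4832}{12143} = \left(\left(\frac{16902}{102} - \frac{14276}{16559}\right) + 13738\right) + 4832 \cdot \frac{1}{12143} = \left(\left(16902 \cdot \frac{1}{102} - \frac{14276}{16559}\right) + 13738\right) + \frac{4832}{12143} = \left(\left(\frac{2817}{17} - \frac{14276}{16559}\right) + 13738\right) + \frac{4832}{12143} = \left(\frac{46404011}{281503} + 13738\right) + \frac{4832}{12143} = \frac{3913692225}{281503} + \frac{4832}{12143} = \frac{47525324910671}{3418290929}$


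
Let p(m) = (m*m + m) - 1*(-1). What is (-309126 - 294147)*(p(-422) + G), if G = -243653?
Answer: 39809985270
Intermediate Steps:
p(m) = 1 + m + m**2 (p(m) = (m**2 + m) + 1 = (m + m**2) + 1 = 1 + m + m**2)
(-309126 - 294147)*(p(-422) + G) = (-309126 - 294147)*((1 - 422 + (-422)**2) - 243653) = -603273*((1 - 422 + 178084) - 243653) = -603273*(177663 - 243653) = -603273*(-65990) = 39809985270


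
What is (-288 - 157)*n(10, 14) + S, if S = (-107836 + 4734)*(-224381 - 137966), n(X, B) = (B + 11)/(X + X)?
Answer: 149434799351/4 ≈ 3.7359e+10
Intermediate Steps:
n(X, B) = (11 + B)/(2*X) (n(X, B) = (11 + B)/((2*X)) = (11 + B)*(1/(2*X)) = (11 + B)/(2*X))
S = 37358700394 (S = -103102*(-362347) = 37358700394)
(-288 - 157)*n(10, 14) + S = (-288 - 157)*((½)*(11 + 14)/10) + 37358700394 = -445*25/(2*10) + 37358700394 = -445*5/4 + 37358700394 = -2225/4 + 37358700394 = 149434799351/4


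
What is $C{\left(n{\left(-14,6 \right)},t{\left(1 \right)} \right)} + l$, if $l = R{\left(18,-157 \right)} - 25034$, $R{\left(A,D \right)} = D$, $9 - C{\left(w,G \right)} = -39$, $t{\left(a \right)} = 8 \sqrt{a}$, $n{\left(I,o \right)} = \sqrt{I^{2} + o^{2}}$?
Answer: $-25143$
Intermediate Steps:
$C{\left(w,G \right)} = 48$ ($C{\left(w,G \right)} = 9 - -39 = 9 + 39 = 48$)
$l = -25191$ ($l = -157 - 25034 = -25191$)
$C{\left(n{\left(-14,6 \right)},t{\left(1 \right)} \right)} + l = 48 - 25191 = -25143$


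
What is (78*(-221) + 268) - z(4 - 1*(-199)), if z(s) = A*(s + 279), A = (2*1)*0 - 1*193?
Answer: 76056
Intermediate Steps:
A = -193 (A = 2*0 - 193 = 0 - 193 = -193)
z(s) = -53847 - 193*s (z(s) = -193*(s + 279) = -193*(279 + s) = -53847 - 193*s)
(78*(-221) + 268) - z(4 - 1*(-199)) = (78*(-221) + 268) - (-53847 - 193*(4 - 1*(-199))) = (-17238 + 268) - (-53847 - 193*(4 + 199)) = -16970 - (-53847 - 193*203) = -16970 - (-53847 - 39179) = -16970 - 1*(-93026) = -16970 + 93026 = 76056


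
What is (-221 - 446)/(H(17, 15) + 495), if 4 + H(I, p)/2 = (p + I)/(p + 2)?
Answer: -11339/8343 ≈ -1.3591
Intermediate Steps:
H(I, p) = -8 + 2*(I + p)/(2 + p) (H(I, p) = -8 + 2*((p + I)/(p + 2)) = -8 + 2*((I + p)/(2 + p)) = -8 + 2*(I + p)/(2 + p))
(-221 - 446)/(H(17, 15) + 495) = (-221 - 446)/(2*(-8 + 17 - 3*15)/(2 + 15) + 495) = -667/(2*(-8 + 17 - 45)/17 + 495) = -667/(2*(1/17)*(-36) + 495) = -667/(-72/17 + 495) = -667/8343/17 = -667*17/8343 = -11339/8343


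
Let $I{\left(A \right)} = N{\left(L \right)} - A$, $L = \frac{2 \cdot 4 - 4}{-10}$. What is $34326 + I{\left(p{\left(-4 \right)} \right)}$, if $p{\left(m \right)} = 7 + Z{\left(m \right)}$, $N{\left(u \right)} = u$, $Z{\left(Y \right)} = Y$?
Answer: $\frac{171613}{5} \approx 34323.0$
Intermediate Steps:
$L = - \frac{2}{5}$ ($L = \left(8 - 4\right) \left(- \frac{1}{10}\right) = 4 \left(- \frac{1}{10}\right) = - \frac{2}{5} \approx -0.4$)
$p{\left(m \right)} = 7 + m$
$I{\left(A \right)} = - \frac{2}{5} - A$
$34326 + I{\left(p{\left(-4 \right)} \right)} = 34326 - \frac{17}{5} = \frac{171613}{5}$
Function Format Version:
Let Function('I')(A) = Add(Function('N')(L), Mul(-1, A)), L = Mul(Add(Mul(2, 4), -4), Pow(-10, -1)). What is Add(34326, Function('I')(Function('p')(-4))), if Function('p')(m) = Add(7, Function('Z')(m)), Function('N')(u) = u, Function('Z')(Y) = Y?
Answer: Rational(171613, 5) ≈ 34323.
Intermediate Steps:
L = Rational(-2, 5) (L = Mul(Add(8, -4), Rational(-1, 10)) = Mul(4, Rational(-1, 10)) = Rational(-2, 5) ≈ -0.40000)
Function('p')(m) = Add(7, m)
Function('I')(A) = Add(Rational(-2, 5), Mul(-1, A))
Add(34326, Function('I')(Function('p')(-4))) = Add(34326, Add(Rational(-2, 5), Mul(-1, Add(7, -4)))) = Add(34326, Add(Rational(-2, 5), Mul(-1, 3))) = Add(34326, Add(Rational(-2, 5), -3)) = Add(34326, Rational(-17, 5)) = Rational(171613, 5)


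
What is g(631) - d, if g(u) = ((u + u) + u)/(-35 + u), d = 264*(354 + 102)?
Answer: -71746971/596 ≈ -1.2038e+5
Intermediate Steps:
d = 120384 (d = 264*456 = 120384)
g(u) = 3*u/(-35 + u) (g(u) = (2*u + u)/(-35 + u) = (3*u)/(-35 + u) = 3*u/(-35 + u))
g(631) - d = 3*631/(-35 + 631) - 1*120384 = 3*631/596 - 120384 = 3*631*(1/596) - 120384 = 1893/596 - 120384 = -71746971/596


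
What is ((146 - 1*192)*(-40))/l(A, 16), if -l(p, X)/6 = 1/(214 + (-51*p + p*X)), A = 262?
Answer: 8239520/3 ≈ 2.7465e+6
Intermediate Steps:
l(p, X) = -6/(214 - 51*p + X*p) (l(p, X) = -6/(214 + (-51*p + p*X)) = -6/(214 + (-51*p + X*p)) = -6/(214 - 51*p + X*p))
((146 - 1*192)*(-40))/l(A, 16) = ((146 - 1*192)*(-40))/((-6/(214 - 51*262 + 16*262))) = ((146 - 192)*(-40))/((-6/(214 - 13362 + 4192))) = (-46*(-40))/((-6/(-8956))) = 1840/((-6*(-1/8956))) = 1840/(3/4478) = 1840*(4478/3) = 8239520/3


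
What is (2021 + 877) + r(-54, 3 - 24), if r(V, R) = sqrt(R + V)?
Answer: 2898 + 5*I*sqrt(3) ≈ 2898.0 + 8.6602*I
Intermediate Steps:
(2021 + 877) + r(-54, 3 - 24) = (2021 + 877) + sqrt((3 - 24) - 54) = 2898 + sqrt(-21 - 54) = 2898 + sqrt(-75) = 2898 + 5*I*sqrt(3)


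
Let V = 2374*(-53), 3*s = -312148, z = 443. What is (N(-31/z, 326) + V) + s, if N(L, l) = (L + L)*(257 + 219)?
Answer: -305587538/1329 ≈ -2.2994e+5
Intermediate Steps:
N(L, l) = 952*L (N(L, l) = (2*L)*476 = 952*L)
s = -312148/3 (s = (1/3)*(-312148) = -312148/3 ≈ -1.0405e+5)
V = -125822
(N(-31/z, 326) + V) + s = (952*(-31/443) - 125822) - 312148/3 = (-29512/443 - 125822) - 312148/3 = -55768658/443 - 312148/3 = -305587538/1329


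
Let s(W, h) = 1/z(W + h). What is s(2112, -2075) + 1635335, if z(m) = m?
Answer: 60507396/37 ≈ 1.6353e+6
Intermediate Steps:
s(W, h) = 1/(W + h)
s(2112, -2075) + 1635335 = 1/(2112 - 2075) + 1635335 = 1/37 + 1635335 = 60507396/37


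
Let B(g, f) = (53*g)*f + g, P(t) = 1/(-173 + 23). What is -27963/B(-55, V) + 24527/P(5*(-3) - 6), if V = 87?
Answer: -933227795037/253660 ≈ -3.6790e+6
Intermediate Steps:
P(t) = -1/150 (P(t) = 1/(-150) = -1/150)
B(g, f) = g + 53*f*g (B(g, f) = 53*f*g + g = g + 53*f*g)
-27963/B(-55, V) + 24527/P(5*(-3) - 6) = -27963*(-1/(55*(1 + 53*87))) + 24527/(-1/150) = -27963*(-1/(55*(1 + 4611))) + 24527*(-150) = -27963/((-55*4612)) - 3679050 = -27963/(-253660) - 3679050 = -27963*(-1/253660) - 3679050 = 27963/253660 - 3679050 = -933227795037/253660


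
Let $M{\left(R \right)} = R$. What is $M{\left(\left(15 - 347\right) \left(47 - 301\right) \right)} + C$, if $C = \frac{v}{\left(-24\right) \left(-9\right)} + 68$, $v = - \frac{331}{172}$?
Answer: $\frac{3135479861}{37152} \approx 84396.0$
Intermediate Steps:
$v = - \frac{331}{172}$ ($v = \left(-331\right) \frac{1}{172} = - \frac{331}{172} \approx -1.9244$)
$C = \frac{2526005}{37152}$ ($C = \frac{1}{\left(-24\right) \left(-9\right)} \left(- \frac{331}{172}\right) + 68 = \frac{1}{216} \left(- \frac{331}{172}\right) + 68 = - \frac{331}{37152} + 68 = \frac{2526005}{37152} \approx 67.991$)
$M{\left(\left(15 - 347\right) \left(47 - 301\right) \right)} + C = \left(15 - 347\right) \left(47 - 301\right) + \frac{2526005}{37152} = \left(-332\right) \left(-254\right) + \frac{2526005}{37152} = 84328 + \frac{2526005}{37152} = \frac{3135479861}{37152}$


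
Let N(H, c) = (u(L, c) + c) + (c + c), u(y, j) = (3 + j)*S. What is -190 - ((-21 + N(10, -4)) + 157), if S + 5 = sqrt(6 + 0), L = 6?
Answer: -319 + sqrt(6) ≈ -316.55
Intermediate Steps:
S = -5 + sqrt(6) (S = -5 + sqrt(6 + 0) = -5 + sqrt(6) ≈ -2.5505)
u(y, j) = (-5 + sqrt(6))*(3 + j) (u(y, j) = (3 + j)*(-5 + sqrt(6)) = (-5 + sqrt(6))*(3 + j))
N(H, c) = 3*c - (3 + c)*(5 - sqrt(6)) (N(H, c) = (-(3 + c)*(5 - sqrt(6)) + c) + (c + c) = (c - (3 + c)*(5 - sqrt(6))) + 2*c = 3*c - (3 + c)*(5 - sqrt(6)))
-190 - ((-21 + N(10, -4)) + 157) = -190 - ((-21 + (3*(-4) - (3 - 4)*(5 - sqrt(6)))) + 157) = -190 - ((-21 + (-12 - 1*(-1)*(5 - sqrt(6)))) + 157) = -190 - ((-21 + (-12 + (5 - sqrt(6)))) + 157) = -190 - ((-21 + (-7 - sqrt(6))) + 157) = -190 - ((-28 - sqrt(6)) + 157) = -190 - (129 - sqrt(6)) = -190 + (-129 + sqrt(6)) = -319 + sqrt(6)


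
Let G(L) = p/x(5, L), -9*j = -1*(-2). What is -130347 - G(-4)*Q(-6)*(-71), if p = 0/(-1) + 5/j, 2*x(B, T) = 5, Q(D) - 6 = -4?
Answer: -131625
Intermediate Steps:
Q(D) = 2 (Q(D) = 6 - 4 = 2)
x(B, T) = 5/2 (x(B, T) = (½)*5 = 5/2)
j = -2/9 (j = -(-1)*(-2)/9 = -⅑*2 = -2/9 ≈ -0.22222)
p = -45/2 (p = 0/(-1) + 5/(-2/9) = 0*(-1) + 5*(-9/2) = 0 - 45/2 = -45/2 ≈ -22.500)
G(L) = -9 (G(L) = -45/(2*5/2) = -45/2*⅖ = -9)
-130347 - G(-4)*Q(-6)*(-71) = -130347 - (-9*2)*(-71) = -130347 - (-18)*(-71) = -130347 - 1*1278 = -130347 - 1278 = -131625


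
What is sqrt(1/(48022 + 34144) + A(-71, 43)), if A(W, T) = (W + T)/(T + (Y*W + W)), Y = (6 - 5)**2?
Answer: sqrt(2079474958022)/2711478 ≈ 0.53183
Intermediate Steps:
Y = 1 (Y = 1**2 = 1)
A(W, T) = (T + W)/(T + 2*W) (A(W, T) = (W + T)/(T + (1*W + W)) = (T + W)/(T + (W + W)) = (T + W)/(T + 2*W))
sqrt(1/(48022 + 34144) + A(-71, 43)) = sqrt(1/(48022 + 34144) + (43 - 71)/(43 + 2*(-71))) = sqrt(1/82166 - 28/(43 - 142)) = sqrt(1/82166 - 28/(-99)) = sqrt(1/82166 - 1/99*(-28)) = sqrt(1/82166 + 28/99) = sqrt(2300747/8134434) = sqrt(2079474958022)/2711478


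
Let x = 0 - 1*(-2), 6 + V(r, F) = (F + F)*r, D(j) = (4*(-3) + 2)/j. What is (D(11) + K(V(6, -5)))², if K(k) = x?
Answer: 144/121 ≈ 1.1901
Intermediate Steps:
D(j) = -10/j (D(j) = (-12 + 2)/j = -10/j)
V(r, F) = -6 + 2*F*r (V(r, F) = -6 + (F + F)*r = -6 + (2*F)*r = -6 + 2*F*r)
x = 2 (x = 0 + 2 = 2)
K(k) = 2
(D(11) + K(V(6, -5)))² = (-10/11 + 2)² = (12/11)² = 144/121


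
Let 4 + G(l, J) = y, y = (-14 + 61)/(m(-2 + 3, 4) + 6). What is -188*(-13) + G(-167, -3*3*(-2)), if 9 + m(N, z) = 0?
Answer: 7273/3 ≈ 2424.3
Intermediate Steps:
m(N, z) = -9 (m(N, z) = -9 + 0 = -9)
y = -47/3 (y = (-14 + 61)/(-9 + 6) = 47/(-3) = 47*(-1/3) = -47/3 ≈ -15.667)
G(l, J) = -59/3 (G(l, J) = -4 - 47/3 = -59/3)
-188*(-13) + G(-167, -3*3*(-2)) = -188*(-13) - 59/3 = 2444 - 59/3 = 7273/3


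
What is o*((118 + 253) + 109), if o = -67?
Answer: -32160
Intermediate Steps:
o*((118 + 253) + 109) = -67*((118 + 253) + 109) = -67*(371 + 109) = -67*480 = -32160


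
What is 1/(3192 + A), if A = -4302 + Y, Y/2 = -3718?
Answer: -1/8546 ≈ -0.00011701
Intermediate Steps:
Y = -7436 (Y = 2*(-3718) = -7436)
A = -11738 (A = -4302 - 7436 = -11738)
1/(3192 + A) = 1/(3192 - 11738) = 1/(-8546) = -1/8546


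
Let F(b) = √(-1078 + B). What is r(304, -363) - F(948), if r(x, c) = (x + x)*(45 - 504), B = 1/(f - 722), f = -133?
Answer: -279072 - I*√87560645/285 ≈ -2.7907e+5 - 32.833*I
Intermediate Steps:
B = -1/855 (B = 1/(-133 - 722) = 1/(-855) = -1/855 ≈ -0.0011696)
r(x, c) = -918*x (r(x, c) = (2*x)*(-459) = -918*x)
F(b) = I*√87560645/285 (F(b) = √(-1078 - 1/855) = √(-921691/855) = I*√87560645/285)
r(304, -363) - F(948) = -918*304 - I*√87560645/285 = -279072 - I*√87560645/285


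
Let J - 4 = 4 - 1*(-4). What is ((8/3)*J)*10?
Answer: 320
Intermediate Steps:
J = 12 (J = 4 + (4 - 1*(-4)) = 4 + (4 + 4) = 4 + 8 = 12)
((8/3)*J)*10 = ((8/3)*12)*10 = 32*10 = 320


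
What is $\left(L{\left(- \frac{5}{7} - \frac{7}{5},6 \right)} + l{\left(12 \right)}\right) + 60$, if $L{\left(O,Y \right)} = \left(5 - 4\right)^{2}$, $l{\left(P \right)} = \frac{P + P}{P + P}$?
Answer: $62$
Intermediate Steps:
$l{\left(P \right)} = 1$ ($l{\left(P \right)} = \frac{2 P}{2 P} = 2 P \frac{1}{2 P} = 1$)
$L{\left(O,Y \right)} = 1$ ($L{\left(O,Y \right)} = 1^{2} = 1$)
$\left(L{\left(- \frac{5}{7} - \frac{7}{5},6 \right)} + l{\left(12 \right)}\right) + 60 = \left(1 + 1\right) + 60 = 2 + 60 = 62$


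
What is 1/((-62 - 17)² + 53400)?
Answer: 1/59641 ≈ 1.6767e-5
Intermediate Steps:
1/((-62 - 17)² + 53400) = 1/((-79)² + 53400) = 1/(6241 + 53400) = 1/59641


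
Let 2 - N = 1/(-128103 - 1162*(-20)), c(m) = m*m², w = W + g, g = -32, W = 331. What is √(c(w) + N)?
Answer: 2*√73484909303903933/104863 ≈ 5170.2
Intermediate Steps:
w = 299 (w = 331 - 32 = 299)
c(m) = m³
N = 209727/104863 (N = 2 - 1/(-128103 - 1162*(-20)) = 2 - 1/(-128103 + 23240) = 2 - 1/(-104863) = 2 - 1*(-1/104863) = 2 + 1/104863 = 209727/104863 ≈ 2.0000)
√(c(w) + N) = √(299³ + 209727/104863) = √(26730899 + 209727/104863) = √(2803082471564/104863) = 2*√73484909303903933/104863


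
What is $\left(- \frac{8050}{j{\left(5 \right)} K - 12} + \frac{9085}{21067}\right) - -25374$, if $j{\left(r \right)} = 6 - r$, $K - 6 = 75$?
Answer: $\frac{1596315979}{63201} \approx 25258.0$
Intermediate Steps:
$K = 81$ ($K = 6 + 75 = 81$)
$\left(- \frac{8050}{j{\left(5 \right)} K - 12} + \frac{9085}{21067}\right) - -25374 = \left(- \frac{8050}{\left(6 - 5\right) 81 - 12} + \frac{9085}{21067}\right) - -25374 = \left(- \frac{8050}{\left(6 - 5\right) 81 - 12} + 9085 \cdot \frac{1}{21067}\right) + 25374 = \left(- \frac{8050}{1 \cdot 81 - 12} + \frac{9085}{21067}\right) + 25374 = \left(- \frac{8050}{81 - 12} + \frac{9085}{21067}\right) + 25374 = \left(- \frac{8050}{69} + \frac{9085}{21067}\right) + 25374 = \left(\left(-8050\right) \frac{1}{69} + \frac{9085}{21067}\right) + 25374 = \left(- \frac{350}{3} + \frac{9085}{21067}\right) + 25374 = - \frac{7346195}{63201} + 25374 = \frac{1596315979}{63201}$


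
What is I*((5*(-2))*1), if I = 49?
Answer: -490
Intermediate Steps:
I*((5*(-2))*1) = 49*((5*(-2))*1) = 49*(-10*1) = 49*(-10) = -490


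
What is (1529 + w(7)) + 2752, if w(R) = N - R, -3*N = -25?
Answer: 12847/3 ≈ 4282.3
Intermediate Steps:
N = 25/3 (N = -1/3*(-25) = 25/3 ≈ 8.3333)
w(R) = 25/3 - R
(1529 + w(7)) + 2752 = (1529 + (25/3 - 1*7)) + 2752 = (1529 + (25/3 - 7)) + 2752 = (1529 + 4/3) + 2752 = 4591/3 + 2752 = 12847/3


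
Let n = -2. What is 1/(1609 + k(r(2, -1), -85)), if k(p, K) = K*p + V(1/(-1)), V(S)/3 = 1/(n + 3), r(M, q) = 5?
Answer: 1/1187 ≈ 0.00084246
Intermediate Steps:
V(S) = 3 (V(S) = 3/(-2 + 3) = 3/1 = 3*1 = 3)
k(p, K) = 3 + K*p (k(p, K) = K*p + 3 = 3 + K*p)
1/(1609 + k(r(2, -1), -85)) = 1/(1609 + (3 - 85*5)) = 1/(1609 + (3 - 425)) = 1/(1609 - 422) = 1/1187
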